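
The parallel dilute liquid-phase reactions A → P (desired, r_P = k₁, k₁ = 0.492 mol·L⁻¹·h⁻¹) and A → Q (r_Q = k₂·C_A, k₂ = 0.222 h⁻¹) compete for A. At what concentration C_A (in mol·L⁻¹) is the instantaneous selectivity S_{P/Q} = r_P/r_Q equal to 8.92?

0.248 mol·L⁻¹

S_{P/Q} = (k₁/k₂)·C_A⁻¹ ⇒ C_A = (S·k₂/k₁)^(-1).
= (8.92×0.222/0.492)^(-1) = (4.025)^(-1) = 0.248 mol·L⁻¹.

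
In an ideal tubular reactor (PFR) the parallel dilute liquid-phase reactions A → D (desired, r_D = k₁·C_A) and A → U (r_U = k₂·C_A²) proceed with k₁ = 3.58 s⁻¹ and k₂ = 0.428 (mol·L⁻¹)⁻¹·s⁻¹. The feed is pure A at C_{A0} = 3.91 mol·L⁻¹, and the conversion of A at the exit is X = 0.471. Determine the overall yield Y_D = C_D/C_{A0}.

C_A = C_{A0}(1−X) = 2.068 mol·L⁻¹.
Along a PFR/batch, dC_D/dC_A = −r_D/(r_D+r_U) = −k₁/(k₁+k₂·C_A).
Integrating from C_{A0} to C_A: C_D = (3.58/0.428)·ln[(3.58+0.428·3.91)/(3.58+0.428·2.07)] = 8.364·ln(5.253/4.465) = 1.360 mol·L⁻¹.
Y_D = C_D/C_{A0} = 1.360/3.91 = 0.348.

0.348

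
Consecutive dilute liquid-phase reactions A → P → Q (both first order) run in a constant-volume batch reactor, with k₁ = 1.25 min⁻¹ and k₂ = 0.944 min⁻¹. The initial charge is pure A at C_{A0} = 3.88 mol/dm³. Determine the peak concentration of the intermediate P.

Evaluating C_P at t_opt = ln(k₂/k₁)/(k₂−k₁) gives C_{P,max}/C_{A0} = (k₁/k₂)^[k₂/(k₂−k₁)].
= (1.25/0.944)^(0.944/(0.944−1.25)) = (1.324)^(-3.085) = 0.4206.
C_{P,max} = 0.4206×3.88 = 1.63 mol/dm³.

1.63 mol/dm³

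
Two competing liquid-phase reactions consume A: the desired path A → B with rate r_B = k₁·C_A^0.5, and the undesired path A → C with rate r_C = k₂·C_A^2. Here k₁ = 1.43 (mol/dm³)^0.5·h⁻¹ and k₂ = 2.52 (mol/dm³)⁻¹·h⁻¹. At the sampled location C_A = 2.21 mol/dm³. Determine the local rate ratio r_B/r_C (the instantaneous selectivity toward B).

S_{B/C} = r_B/r_C = (k₁·C_A^0.5)/(k₂·C_A^2) = (k₁/k₂)·C_A^-1.5.
= (1.43×2.210^0.5) / (2.52×2.210^2) = 2.126/12.31 = 0.173.
The undesired path is higher order in A, so low C_A (CSTR or dilute feed) favours B.

0.173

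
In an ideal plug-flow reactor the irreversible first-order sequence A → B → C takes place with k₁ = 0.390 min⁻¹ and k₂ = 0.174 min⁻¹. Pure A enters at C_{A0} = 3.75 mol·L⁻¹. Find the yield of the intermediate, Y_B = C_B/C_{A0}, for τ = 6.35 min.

For first-order series with pure A initially, C_B(τ) = k₁C_{A0}/(k₂−k₁)·(e^(−k₁τ) − e^(−k₂τ)).
e^(−k₁τ) = e^(−0.390×6.35) = e^(−2.477) = 0.08404; e^(−k₂τ) = e^(−1.105) = 0.3312.
C_B = 0.390×3.75/(0.174−0.390) × (0.08404−0.3312) = (-6.771)×(-0.2472) = 1.674 mol·L⁻¹.
Y_B = C_B/C_{A0} = 1.674/3.75 = 0.446.

0.446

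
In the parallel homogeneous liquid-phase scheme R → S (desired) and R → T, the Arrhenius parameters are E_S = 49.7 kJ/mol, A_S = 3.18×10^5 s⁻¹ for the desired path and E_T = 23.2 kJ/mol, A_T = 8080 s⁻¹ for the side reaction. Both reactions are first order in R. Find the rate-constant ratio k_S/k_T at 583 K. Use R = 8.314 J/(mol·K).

0.166

Since both paths have the same order in R, the concentration cancels and S_{S/T} = k_S/k_T = (A_S/A_T)·exp[(E_T−E_S)/(RT)].
(E_T−E_S)/(RT) = (23.2−49.7)×10³/(8.314×583) = -26500/4847 = -5.467.
k_S/k_T = (3.18×10^5/8080)·exp(-5.467) = 39.36 × 0.004223 = 0.166.
Since E_S > E_T, raising the temperature improves selectivity toward S.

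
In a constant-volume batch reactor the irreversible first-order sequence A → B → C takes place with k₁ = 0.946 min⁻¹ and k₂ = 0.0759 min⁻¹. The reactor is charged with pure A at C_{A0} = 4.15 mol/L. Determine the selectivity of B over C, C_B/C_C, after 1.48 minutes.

Solving the coupled first-order balances gives C_B(t) = [k₁/(k₂−k₁)]·C_{A0}·(e^(−k₁t) − e^(−k₂t)).
e^(−k₁t) = e^(−0.946×1.48) = e^(−1.400) = 0.2466; e^(−k₂t) = e^(−0.1123) = 0.8937.
C_B = 0.946×4.15/(0.0759−0.946) × (0.2466−0.8937) = (-4.512)×(-0.6472) = 2.920 mol/L.
C_A = C_{A0}e^(−k₁t) = 1.023 mol/L, so C_C = C_{A0}−C_A−C_B = 0.2067 mol/L; C_B/C_C = 14.1.

14.1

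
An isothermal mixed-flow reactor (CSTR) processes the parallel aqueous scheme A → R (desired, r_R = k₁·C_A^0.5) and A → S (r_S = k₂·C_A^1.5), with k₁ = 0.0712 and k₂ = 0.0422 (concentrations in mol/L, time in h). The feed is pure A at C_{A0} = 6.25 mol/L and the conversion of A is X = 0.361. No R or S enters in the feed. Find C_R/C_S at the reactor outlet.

Exit C_A = C_{A0}(1−X) = 6.25×0.639 = 3.994 mol/L.
A CSTR operates uniformly at the exit composition, giving r_R = 0.1423 and r_S = 0.3368 (each k·C_A^n at C_A = 3.994).
Overall selectivity = C_R/C_S = r_Rτ/(r_Sτ) = r_R/r_S = 0.422.

0.422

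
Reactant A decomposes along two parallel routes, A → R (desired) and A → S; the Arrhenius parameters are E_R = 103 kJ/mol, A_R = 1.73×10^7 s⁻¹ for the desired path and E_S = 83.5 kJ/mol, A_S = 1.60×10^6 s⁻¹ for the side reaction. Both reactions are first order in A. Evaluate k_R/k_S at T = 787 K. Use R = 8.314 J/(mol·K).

0.549

With equal orders, S_{R/S} = k_R/k_S = (A_R/A_S)·exp[(E_S−E_R)/(RT)].
(E_S−E_R)/(RT) = (83.5−103)×10³/(8.314×787) = -19500/6543 = -2.980.
k_R/k_S = (1.73×10^7/1.60×10^6)·exp(-2.980) = 10.81 × 0.05078 = 0.549.
Since E_R > E_S, raising the temperature improves selectivity toward R.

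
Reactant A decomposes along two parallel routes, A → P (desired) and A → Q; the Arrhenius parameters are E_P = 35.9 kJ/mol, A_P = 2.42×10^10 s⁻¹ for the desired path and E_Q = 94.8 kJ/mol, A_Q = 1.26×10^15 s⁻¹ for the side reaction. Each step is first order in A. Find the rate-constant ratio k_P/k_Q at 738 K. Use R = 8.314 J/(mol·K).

With equal orders, S_{P/Q} = k_P/k_Q = (A_P/A_Q)·exp[(E_Q−E_P)/(RT)].
(E_Q−E_P)/(RT) = (94.8−35.9)×10³/(8.314×738) = 58900/6136 = 9.600.
k_P/k_Q = (2.42×10^10/1.26×10^15)·exp(9.600) = 1.921×10^-5 × 14757 = 0.283.

0.283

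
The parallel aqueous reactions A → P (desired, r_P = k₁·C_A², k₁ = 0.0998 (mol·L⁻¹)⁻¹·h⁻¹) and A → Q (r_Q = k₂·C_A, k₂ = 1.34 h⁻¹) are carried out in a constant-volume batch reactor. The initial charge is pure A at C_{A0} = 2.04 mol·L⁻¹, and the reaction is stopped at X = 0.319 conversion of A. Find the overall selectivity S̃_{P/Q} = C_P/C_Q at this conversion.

0.128

C_A = C_{A0}(1−X) = 1.389 mol·L⁻¹.
Along a PFR/batch, dC_Q/dC_A = −r_Q/(r_P+r_Q) = −k₂/(k₂+k₁·C_A).
Integrating from C_{A0} to C_A: C_Q = (1.34/0.0998)·ln[(1.34+0.0998·2.04)/(1.34+0.0998·1.39)] = 13.43·ln(1.544/1.479) = 0.5772 mol·L⁻¹.
Then C_P = (C_{A0}−C_A) − C_Q = 0.6508 − 0.5772 = 0.07360 mol·L⁻¹.
S̃_{P/Q} = C_P/C_Q = 0.07360/0.5772 = 0.128.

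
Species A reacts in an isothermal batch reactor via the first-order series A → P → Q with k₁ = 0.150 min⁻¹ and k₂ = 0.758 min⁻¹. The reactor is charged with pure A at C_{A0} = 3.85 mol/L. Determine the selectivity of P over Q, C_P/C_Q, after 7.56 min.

0.131

For first-order series with pure A initially, C_P(t) = k₁C_{A0}/(k₂−k₁)·(e^(−k₁t) − e^(−k₂t)).
e^(−k₁t) = e^(−0.150×7.56) = e^(−1.134) = 0.3217; e^(−k₂t) = e^(−5.730) = 0.003246.
C_P = 0.150×3.85/(0.758−0.150) × (0.3217−0.003246) = 0.9498×0.3185 = 0.3025 mol/L.
C_A = C_{A0}e^(−k₁t) = 1.239 mol/L, so C_Q = C_{A0}−C_A−C_P = 2.309 mol/L; C_P/C_Q = 0.131.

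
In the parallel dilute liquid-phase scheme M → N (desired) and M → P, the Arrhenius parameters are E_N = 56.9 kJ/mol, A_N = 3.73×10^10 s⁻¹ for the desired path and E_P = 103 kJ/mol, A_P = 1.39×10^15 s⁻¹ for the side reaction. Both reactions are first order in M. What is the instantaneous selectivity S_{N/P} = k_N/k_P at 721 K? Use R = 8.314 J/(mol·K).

0.0587

With equal orders, S_{N/P} = k_N/k_P = (A_N/A_P)·exp[(E_P−E_N)/(RT)].
(E_P−E_N)/(RT) = (103−56.9)×10³/(8.314×721) = 46100/5994 = 7.691.
k_N/k_P = (3.73×10^10/1.39×10^15)·exp(7.691) = 2.683×10^-5 × 2188 = 0.0587.
Since E_N < E_P, lowering the temperature improves selectivity toward N.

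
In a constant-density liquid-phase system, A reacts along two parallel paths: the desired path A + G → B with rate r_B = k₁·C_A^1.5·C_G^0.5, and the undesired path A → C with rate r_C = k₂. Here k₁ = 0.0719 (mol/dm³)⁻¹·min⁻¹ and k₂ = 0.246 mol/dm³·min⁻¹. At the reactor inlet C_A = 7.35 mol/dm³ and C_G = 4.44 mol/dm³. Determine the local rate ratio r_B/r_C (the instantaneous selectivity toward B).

S_{B/C} = r_B/r_C = (k₁·C_A^1.5·C_G^0.5)/(k₂) = (k₁/k₂)·C_A^1.5·C_G^0.5.
= (0.0719×7.350^1.5×4.440^0.5) / (0.246) = 3.019/0.2460 = 12.3.
Since the desired path is higher order in A, keeping C_A high (PFR or concentrated feed) favours B.

12.3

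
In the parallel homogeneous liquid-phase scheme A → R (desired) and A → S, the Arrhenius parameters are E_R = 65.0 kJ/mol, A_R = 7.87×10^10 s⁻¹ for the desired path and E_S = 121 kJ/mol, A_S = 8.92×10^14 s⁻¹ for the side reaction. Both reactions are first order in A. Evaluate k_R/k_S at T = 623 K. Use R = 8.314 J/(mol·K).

Since both paths have the same order in A, the concentration cancels and S_{R/S} = k_R/k_S = (A_R/A_S)·exp[(E_S−E_R)/(RT)].
(E_S−E_R)/(RT) = (121−65.0)×10³/(8.314×623) = 56000/5180 = 10.81.
k_R/k_S = (7.87×10^10/8.92×10^14)·exp(10.81) = 8.823×10^-5 × 49593 = 4.38.
Since E_R < E_S, lowering the temperature improves selectivity toward R.

4.38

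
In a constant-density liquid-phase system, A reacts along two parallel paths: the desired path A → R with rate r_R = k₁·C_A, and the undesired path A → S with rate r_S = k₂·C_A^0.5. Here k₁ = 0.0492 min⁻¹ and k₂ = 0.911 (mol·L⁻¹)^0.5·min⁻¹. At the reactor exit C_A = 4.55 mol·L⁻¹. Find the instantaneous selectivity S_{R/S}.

0.115

S_{R/S} = r_R/r_S = (k₁·C_A)/(k₂·C_A^0.5) = (k₁/k₂)·C_A^0.5.
= (0.0492×4.550) / (0.911×4.550^0.5) = 0.2239/1.943 = 0.115.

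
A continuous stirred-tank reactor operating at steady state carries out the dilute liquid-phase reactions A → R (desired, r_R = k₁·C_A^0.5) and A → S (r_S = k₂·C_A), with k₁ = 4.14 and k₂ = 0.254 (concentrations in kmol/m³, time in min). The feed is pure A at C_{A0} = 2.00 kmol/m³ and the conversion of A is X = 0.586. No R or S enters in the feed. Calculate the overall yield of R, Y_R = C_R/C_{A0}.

Exit C_A = C_{A0}(1−X) = 2.00×0.414 = 0.8280 kmol/m³.
Rates in a CSTR are evaluated at the outlet concentration: r_R = 4.14×0.8280^0.5 = 3.767, r_S = 0.254×0.8280 = 0.2103.
Fraction of consumed A going to R: r_R/(r_R+r_S) = 0.9471.
C_R = 0.9471·C_{A0}·X = 0.9471×2.00×0.586 = 1.11 kmol/m³; Y_R = C_R/C_{A0} = 0.555.

0.555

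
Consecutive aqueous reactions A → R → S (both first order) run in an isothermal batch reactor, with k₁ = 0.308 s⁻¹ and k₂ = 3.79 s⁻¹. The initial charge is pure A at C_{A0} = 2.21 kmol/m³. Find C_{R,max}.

0.144 kmol/m³

Evaluating C_R at t_opt = ln(k₂/k₁)/(k₂−k₁) gives C_{R,max}/C_{A0} = (k₁/k₂)^[k₂/(k₂−k₁)].
= (0.308/3.79)^(3.79/(3.79−0.308)) = (0.08127)^(1.088) = 0.06509.
C_{R,max} = 0.06509×2.21 = 0.144 kmol/m³.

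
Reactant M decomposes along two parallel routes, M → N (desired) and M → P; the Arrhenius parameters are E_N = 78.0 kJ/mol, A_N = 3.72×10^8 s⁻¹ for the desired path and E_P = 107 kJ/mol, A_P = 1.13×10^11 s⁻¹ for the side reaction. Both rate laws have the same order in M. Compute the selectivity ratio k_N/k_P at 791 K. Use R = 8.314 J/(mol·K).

0.271

With equal orders, S_{N/P} = k_N/k_P = (A_N/A_P)·exp[(E_P−E_N)/(RT)].
(E_P−E_N)/(RT) = (107−78.0)×10³/(8.314×791) = 29000/6576 = 4.410.
k_N/k_P = (3.72×10^8/1.13×10^11)·exp(4.410) = 0.003292 × 82.25 = 0.271.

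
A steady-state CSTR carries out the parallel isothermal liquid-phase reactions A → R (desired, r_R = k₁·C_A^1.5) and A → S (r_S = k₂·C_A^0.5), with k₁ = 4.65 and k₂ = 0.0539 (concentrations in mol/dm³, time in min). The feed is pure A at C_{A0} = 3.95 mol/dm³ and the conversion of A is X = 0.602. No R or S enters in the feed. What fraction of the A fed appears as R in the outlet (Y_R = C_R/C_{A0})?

0.598

Exit C_A = C_{A0}(1−X) = 3.95×0.398 = 1.572 mol/dm³.
In a CSTR the entire volume is at exit conditions, so r_R = 4.65×1.572^1.5 = 9.166 and r_S = 0.0539×1.572^0.5 = 0.06758.
Fraction of consumed A going to R: r_R/(r_R+r_S) = 0.9927.
C_R = 0.9927·C_{A0}·X = 0.9927×3.95×0.602 = 2.36 mol/dm³; Y_R = C_R/C_{A0} = 0.598.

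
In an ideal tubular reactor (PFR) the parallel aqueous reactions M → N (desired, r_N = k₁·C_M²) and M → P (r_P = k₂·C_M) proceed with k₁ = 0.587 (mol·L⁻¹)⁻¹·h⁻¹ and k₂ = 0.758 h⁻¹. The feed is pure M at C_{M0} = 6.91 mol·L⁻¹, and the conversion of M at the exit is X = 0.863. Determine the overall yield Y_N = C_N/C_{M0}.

C_M = C_{M0}(1−X) = 0.9467 mol·L⁻¹.
Along a PFR/batch, dC_P/dC_M = −r_P/(r_N+r_P) = −k₂/(k₂+k₁·C_M).
Integrating from C_{M0} to C_M: C_P = (0.758/0.587)·ln[(0.758+0.587·6.91)/(0.758+0.587·0.947)] = 1.291·ln(4.814/1.314) = 1.677 mol·L⁻¹.
Then C_N = (C_{M0}−C_M) − C_P = 5.963 − 1.677 = 4.286 mol·L⁻¹.
Y_N = C_N/C_{M0} = 4.286/6.91 = 0.620.

0.620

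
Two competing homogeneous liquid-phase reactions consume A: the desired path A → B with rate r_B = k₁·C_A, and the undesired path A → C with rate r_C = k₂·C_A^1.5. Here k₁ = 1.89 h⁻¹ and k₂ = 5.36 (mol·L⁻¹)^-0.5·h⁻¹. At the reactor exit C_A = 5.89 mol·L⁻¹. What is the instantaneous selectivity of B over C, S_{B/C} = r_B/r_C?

S_{B/C} = r_B/r_C = (k₁·C_A)/(k₂·C_A^1.5) = (k₁/k₂)·C_A^-0.5.
= (1.89×5.890) / (5.36×5.890^1.5) = 11.13/76.62 = 0.145.

0.145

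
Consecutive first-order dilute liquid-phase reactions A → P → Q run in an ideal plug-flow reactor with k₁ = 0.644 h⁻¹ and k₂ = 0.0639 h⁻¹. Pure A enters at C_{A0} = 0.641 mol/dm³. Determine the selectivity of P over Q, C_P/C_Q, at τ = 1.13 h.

24.4

Solving the coupled first-order balances gives C_P(τ) = [k₁/(k₂−k₁)]·C_{A0}·(e^(−k₁τ) − e^(−k₂τ)).
e^(−k₁τ) = e^(−0.644×1.13) = e^(−0.7277) = 0.4830; e^(−k₂τ) = e^(−0.07221) = 0.9303.
C_P = 0.644×0.641/(0.0639−0.644) × (0.4830−0.9303) = (-0.7116)×(-0.4473) = 0.3183 mol/dm³.
C_A = C_{A0}e^(−k₁τ) = 0.3096 mol/dm³, so C_Q = C_{A0}−C_A−C_P = 0.01307 mol/dm³; C_P/C_Q = 24.4.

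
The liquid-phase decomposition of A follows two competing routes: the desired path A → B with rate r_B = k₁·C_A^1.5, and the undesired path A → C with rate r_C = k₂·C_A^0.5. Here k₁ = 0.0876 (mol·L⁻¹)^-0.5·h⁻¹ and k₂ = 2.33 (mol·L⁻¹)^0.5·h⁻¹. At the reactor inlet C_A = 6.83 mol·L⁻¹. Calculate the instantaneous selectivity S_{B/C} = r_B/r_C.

S_{B/C} = r_B/r_C = (k₁·C_A^1.5)/(k₂·C_A^0.5) = (k₁/k₂)·C_A.
= (0.0876×6.830^1.5) / (2.33×6.830^0.5) = 1.564/6.089 = 0.257.
Since the desired path is higher order in A, keeping C_A high (PFR or concentrated feed) favours B.

0.257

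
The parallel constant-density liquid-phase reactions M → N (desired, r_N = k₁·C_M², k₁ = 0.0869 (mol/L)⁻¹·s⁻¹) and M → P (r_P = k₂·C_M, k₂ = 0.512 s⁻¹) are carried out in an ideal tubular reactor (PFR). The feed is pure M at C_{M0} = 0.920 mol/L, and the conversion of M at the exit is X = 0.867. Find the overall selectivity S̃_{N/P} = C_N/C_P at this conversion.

C_M = C_{M0}(1−X) = 0.1224 mol/L.
Along a PFR/batch, dC_P/dC_M = −r_P/(r_N+r_P) = −k₂/(k₂+k₁·C_M).
Integrating from C_{M0} to C_M: C_P = (0.512/0.0869)·ln[(0.512+0.0869·0.920)/(0.512+0.0869·0.122)] = 5.892·ln(0.5919/0.5226) = 0.7338 mol/L.
Then C_N = (C_{M0}−C_M) − C_P = 0.7976 − 0.7338 = 0.06388 mol/L.
S̃_{N/P} = C_N/C_P = 0.06388/0.7338 = 0.0871.

0.0871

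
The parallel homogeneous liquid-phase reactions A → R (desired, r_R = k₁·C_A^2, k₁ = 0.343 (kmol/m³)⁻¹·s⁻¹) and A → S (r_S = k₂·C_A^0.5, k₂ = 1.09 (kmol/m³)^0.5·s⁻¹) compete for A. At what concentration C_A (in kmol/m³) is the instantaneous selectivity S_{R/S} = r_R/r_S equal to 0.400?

S_{R/S} = (k₁/k₂)·C_A^1.5 ⇒ C_A = (S·k₂/k₁)^(1/1.5).
= (0.400×1.09/0.343)^(0.6667) = (1.271)^(0.6667) = 1.17 kmol/m³.

1.17 kmol/m³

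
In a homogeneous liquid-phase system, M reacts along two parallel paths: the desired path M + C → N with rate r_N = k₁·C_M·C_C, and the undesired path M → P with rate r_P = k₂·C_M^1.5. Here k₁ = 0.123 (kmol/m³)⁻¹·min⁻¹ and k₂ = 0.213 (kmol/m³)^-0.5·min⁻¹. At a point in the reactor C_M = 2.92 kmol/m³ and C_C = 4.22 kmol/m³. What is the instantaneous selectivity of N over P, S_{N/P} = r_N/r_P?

S_{N/P} = r_N/r_P = (k₁·C_M·C_C)/(k₂·C_M^1.5) = (k₁/k₂)·C_M^-0.5·C_C.
= (0.123×2.920×4.220) / (0.213×2.920^1.5) = 1.516/1.063 = 1.43.
The undesired path is higher order in M, so low C_M (CSTR or dilute feed) favours N.

1.43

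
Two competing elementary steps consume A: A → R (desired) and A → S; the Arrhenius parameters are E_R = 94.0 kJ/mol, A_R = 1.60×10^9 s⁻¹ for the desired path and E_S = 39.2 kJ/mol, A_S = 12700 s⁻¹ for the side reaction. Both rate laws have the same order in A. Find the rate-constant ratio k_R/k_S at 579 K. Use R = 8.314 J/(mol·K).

With equal orders, S_{R/S} = k_R/k_S = (A_R/A_S)·exp[(E_S−E_R)/(RT)].
(E_S−E_R)/(RT) = (39.2−94.0)×10³/(8.314×579) = -54800/4814 = -11.38.
k_R/k_S = (1.60×10^9/12700)·exp(-11.38) = 1.260×10^5 × 1.138×10^-5 = 1.43.

1.43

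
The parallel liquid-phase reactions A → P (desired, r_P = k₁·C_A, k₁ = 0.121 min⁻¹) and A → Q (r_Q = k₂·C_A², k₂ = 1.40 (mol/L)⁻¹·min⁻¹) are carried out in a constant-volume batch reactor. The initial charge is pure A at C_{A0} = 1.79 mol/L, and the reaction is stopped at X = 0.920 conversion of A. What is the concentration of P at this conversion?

C_A = C_{A0}(1−X) = 0.1432 mol/L.
Along a PFR/batch, dC_P/dC_A = −r_P/(r_P+r_Q) = −k₁/(k₁+k₂·C_A).
Integrating from C_{A0} to C_A: C_P = (0.121/1.40)·ln[(0.121+1.40·1.79)/(0.121+1.40·0.143)] = 0.08643·ln(2.627/0.3215) = 0.1816 mol/L.

0.182 mol/L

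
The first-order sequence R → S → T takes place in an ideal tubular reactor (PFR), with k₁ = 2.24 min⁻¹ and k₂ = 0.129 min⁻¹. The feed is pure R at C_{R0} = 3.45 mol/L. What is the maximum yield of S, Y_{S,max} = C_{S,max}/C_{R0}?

0.840

At the optimum, C_{S,max}/C_{R0} = (k₁/k₂)^[k₂/(k₂−k₁)].
= (2.24/0.129)^(0.129/(0.129−2.24)) = (17.36)^(-0.06111) = 0.8399.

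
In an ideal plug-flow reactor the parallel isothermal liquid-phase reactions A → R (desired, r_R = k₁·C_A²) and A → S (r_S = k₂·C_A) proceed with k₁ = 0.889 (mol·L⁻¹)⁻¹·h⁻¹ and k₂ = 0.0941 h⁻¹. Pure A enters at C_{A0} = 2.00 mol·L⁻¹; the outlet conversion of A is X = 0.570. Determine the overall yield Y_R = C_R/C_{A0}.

0.529

C_A = C_{A0}(1−X) = 0.8600 mol·L⁻¹.
Along a PFR/batch, dC_S/dC_A = −r_S/(r_R+r_S) = −k₂/(k₂+k₁·C_A).
Integrating from C_{A0} to C_A: C_S = (0.0941/0.889)·ln[(0.0941+0.889·2.00)/(0.0941+0.889·0.860)] = 0.1058·ln(1.872/0.8586) = 0.08251 mol·L⁻¹.
Then C_R = (C_{A0}−C_A) − C_S = 1.140 − 0.08251 = 1.057 mol·L⁻¹.
Y_R = C_R/C_{A0} = 1.057/2.00 = 0.529.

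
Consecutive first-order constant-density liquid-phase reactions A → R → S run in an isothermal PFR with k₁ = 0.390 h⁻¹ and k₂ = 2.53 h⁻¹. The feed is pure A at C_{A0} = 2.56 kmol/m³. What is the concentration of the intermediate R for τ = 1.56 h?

0.245 kmol/m³

Solving the coupled first-order balances gives C_R(τ) = [k₁/(k₂−k₁)]·C_{A0}·(e^(−k₁τ) − e^(−k₂τ)).
e^(−k₁τ) = e^(−0.390×1.56) = e^(−0.6084) = 0.5442; e^(−k₂τ) = e^(−3.947) = 0.01932.
C_R = 0.390×2.56/(2.53−0.390) × (0.5442−0.01932) = 0.4665×0.5249 = 0.2449 kmol/m³.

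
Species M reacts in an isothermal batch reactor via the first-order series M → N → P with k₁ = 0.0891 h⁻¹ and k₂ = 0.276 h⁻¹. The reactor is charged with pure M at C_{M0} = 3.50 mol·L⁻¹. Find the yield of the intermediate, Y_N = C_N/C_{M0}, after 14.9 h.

The intermediate concentration in a first-order A→B→C sequence is C_N = k₁C_{M0}(e^(−k₁t) − e^(−k₂t))/(k₂−k₁).
e^(−k₁t) = e^(−0.0891×14.9) = e^(−1.328) = 0.2651; e^(−k₂t) = e^(−4.112) = 0.01637.
C_N = 0.0891×3.50/(0.276−0.0891) × (0.2651−0.01637) = 1.669×0.2487 = 0.4150 mol·L⁻¹.
Y_N = C_N/C_{M0} = 0.4150/3.50 = 0.119.

0.119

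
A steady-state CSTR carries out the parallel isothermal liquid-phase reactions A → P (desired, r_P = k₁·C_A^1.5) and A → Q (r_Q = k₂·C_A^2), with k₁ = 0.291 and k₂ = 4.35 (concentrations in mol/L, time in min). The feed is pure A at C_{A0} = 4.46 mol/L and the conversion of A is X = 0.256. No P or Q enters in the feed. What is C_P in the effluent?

0.0404 mol/L

Exit C_A = C_{A0}(1−X) = 4.46×0.744 = 3.318 mol/L.
Rates in a CSTR are evaluated at the outlet concentration: r_P = 0.291×3.318^1.5 = 1.759, r_Q = 4.35×3.318^2 = 47.90.
Fraction of consumed A going to P: r_P/(r_P+r_Q) = 0.03542.
C_P = 0.03542·C_{A0}·X = 0.03542×4.46×0.256 = 0.0404 mol/L.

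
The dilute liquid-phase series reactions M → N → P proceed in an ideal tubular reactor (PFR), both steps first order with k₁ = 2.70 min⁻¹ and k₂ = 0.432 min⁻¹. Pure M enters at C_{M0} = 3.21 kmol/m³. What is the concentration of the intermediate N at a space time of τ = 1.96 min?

1.62 kmol/m³

Solving the coupled first-order balances gives C_N(τ) = [k₁/(k₂−k₁)]·C_{M0}·(e^(−k₁τ) − e^(−k₂τ)).
e^(−k₁τ) = e^(−2.70×1.96) = e^(−5.292) = 0.005032; e^(−k₂τ) = e^(−0.8467) = 0.4288.
C_N = 2.70×3.21/(0.432−2.70) × (0.005032−0.4288) = (-3.821)×(-0.4238) = 1.619 kmol/m³.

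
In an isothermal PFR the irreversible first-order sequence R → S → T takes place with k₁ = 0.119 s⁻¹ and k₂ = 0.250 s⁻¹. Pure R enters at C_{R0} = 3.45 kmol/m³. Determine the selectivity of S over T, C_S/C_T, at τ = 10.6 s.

0.369

Solving the coupled first-order balances gives C_S(τ) = [k₁/(k₂−k₁)]·C_{R0}·(e^(−k₁τ) − e^(−k₂τ)).
e^(−k₁τ) = e^(−0.119×10.6) = e^(−1.261) = 0.2833; e^(−k₂τ) = e^(−2.650) = 0.07065.
C_S = 0.119×3.45/(0.250−0.119) × (0.2833−0.07065) = 3.134×0.2126 = 0.6663 kmol/m³.
C_R = C_{R0}e^(−k₁τ) = 0.9772 kmol/m³, so C_T = C_{R0}−C_R−C_S = 1.806 kmol/m³; C_S/C_T = 0.369.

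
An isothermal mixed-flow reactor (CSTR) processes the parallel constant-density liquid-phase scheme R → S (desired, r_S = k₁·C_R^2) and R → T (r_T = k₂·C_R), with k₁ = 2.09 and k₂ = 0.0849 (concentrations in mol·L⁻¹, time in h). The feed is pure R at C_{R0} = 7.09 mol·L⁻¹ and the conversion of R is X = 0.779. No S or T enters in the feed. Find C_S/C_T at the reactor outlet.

Exit C_R = C_{R0}(1−X) = 7.09×0.221 = 1.567 mol·L⁻¹.
A CSTR operates uniformly at the exit composition, giving r_S = 5.131 and r_T = 0.1330 (each k·C_R^n at C_R = 1.567).
Overall selectivity = C_S/C_T = r_Sτ/(r_Tτ) = r_S/r_T = 38.6.

38.6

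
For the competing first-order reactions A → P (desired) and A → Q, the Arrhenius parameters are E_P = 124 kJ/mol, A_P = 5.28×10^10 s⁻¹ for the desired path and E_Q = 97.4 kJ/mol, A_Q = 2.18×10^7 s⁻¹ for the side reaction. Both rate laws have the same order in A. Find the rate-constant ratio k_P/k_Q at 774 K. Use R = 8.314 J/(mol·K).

38.8

k_P/k_Q = (A_P/A_Q)·exp[−(E_P−E_Q)/(RT)] = (A_P/A_Q)·exp[(E_Q−E_P)/(RT)].
(E_Q−E_P)/(RT) = (97.4−124)×10³/(8.314×774) = -26600/6435 = -4.134.
k_P/k_Q = (5.28×10^10/2.18×10^7)·exp(-4.134) = 2422 × 0.01602 = 38.8.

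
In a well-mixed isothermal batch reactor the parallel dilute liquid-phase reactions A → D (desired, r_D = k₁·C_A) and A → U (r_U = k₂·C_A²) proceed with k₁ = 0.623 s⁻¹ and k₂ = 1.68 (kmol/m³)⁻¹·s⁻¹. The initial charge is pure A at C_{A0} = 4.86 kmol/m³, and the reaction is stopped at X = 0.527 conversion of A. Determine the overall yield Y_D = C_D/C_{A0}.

C_A = C_{A0}(1−X) = 2.299 kmol/m³.
Along a PFR/batch, dC_D/dC_A = −r_D/(r_D+r_U) = −k₁/(k₁+k₂·C_A).
Integrating from C_{A0} to C_A: C_D = (0.623/1.68)·ln[(0.623+1.68·4.86)/(0.623+1.68·2.30)] = 0.3708·ln(8.788/4.485) = 0.2494 kmol/m³.
Y_D = C_D/C_{A0} = 0.2494/4.86 = 0.0513.

0.0513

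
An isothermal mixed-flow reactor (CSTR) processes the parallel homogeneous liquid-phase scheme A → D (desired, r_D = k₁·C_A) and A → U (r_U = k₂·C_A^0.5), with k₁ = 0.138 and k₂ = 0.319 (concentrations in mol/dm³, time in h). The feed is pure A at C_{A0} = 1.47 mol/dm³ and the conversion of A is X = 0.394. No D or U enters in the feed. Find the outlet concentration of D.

Exit C_A = C_{A0}(1−X) = 1.47×0.606 = 0.8908 mol/dm³.
Rates in a CSTR are evaluated at the outlet concentration: r_D = 0.138×0.8908 = 0.1229, r_U = 0.319×0.8908^0.5 = 0.3011.
Fraction of consumed A going to D: r_D/(r_D+r_U) = 0.2899.
C_D = 0.2899·C_{A0}·X = 0.2899×1.47×0.394 = 0.168 mol/dm³.

0.168 mol/dm³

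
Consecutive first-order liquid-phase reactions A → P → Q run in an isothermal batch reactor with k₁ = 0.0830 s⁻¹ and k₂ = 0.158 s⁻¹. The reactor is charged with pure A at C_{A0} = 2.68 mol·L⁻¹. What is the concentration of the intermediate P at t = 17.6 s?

0.504 mol·L⁻¹

For first-order series with pure A initially, C_P(t) = k₁C_{A0}/(k₂−k₁)·(e^(−k₁t) − e^(−k₂t)).
e^(−k₁t) = e^(−0.0830×17.6) = e^(−1.461) = 0.2321; e^(−k₂t) = e^(−2.781) = 0.06199.
C_P = 0.0830×2.68/(0.158−0.0830) × (0.2321−0.06199) = 2.966×0.1701 = 0.5044 mol·L⁻¹.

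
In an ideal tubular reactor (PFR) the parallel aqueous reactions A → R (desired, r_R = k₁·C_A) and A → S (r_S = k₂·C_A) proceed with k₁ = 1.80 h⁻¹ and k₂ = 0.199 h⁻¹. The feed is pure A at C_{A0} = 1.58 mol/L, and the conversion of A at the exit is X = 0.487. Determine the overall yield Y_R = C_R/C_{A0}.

C_A = C_{A0}(1−X) = 0.8105 mol/L.
Both paths are first order in A, so the instantaneous fraction to R is constant: dC_R/d(−C_A) = k₁/(k₁+k₂) = 0.9005.
C_R = 0.9005·(C_{A0}−C_A) = 0.9005×0.7695 = 0.693 mol/L.
Y_R = C_R/C_{A0} = 0.6929/1.58 = 0.439.

0.439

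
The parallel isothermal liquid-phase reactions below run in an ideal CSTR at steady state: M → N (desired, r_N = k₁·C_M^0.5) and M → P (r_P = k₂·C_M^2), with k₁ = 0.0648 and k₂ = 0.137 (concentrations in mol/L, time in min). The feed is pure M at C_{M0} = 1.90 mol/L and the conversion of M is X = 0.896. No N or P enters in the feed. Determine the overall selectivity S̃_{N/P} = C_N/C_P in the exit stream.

Exit C_M = C_{M0}(1−X) = 1.90×0.104 = 0.1976 mol/L.
Rates in a CSTR are evaluated at the outlet concentration: r_N = 0.0648×0.1976^0.5 = 0.02881, r_P = 0.137×0.1976^2 = 0.005349.
Overall selectivity = C_N/C_P = r_Nτ/(r_Pτ) = r_N/r_P = 5.38.

5.38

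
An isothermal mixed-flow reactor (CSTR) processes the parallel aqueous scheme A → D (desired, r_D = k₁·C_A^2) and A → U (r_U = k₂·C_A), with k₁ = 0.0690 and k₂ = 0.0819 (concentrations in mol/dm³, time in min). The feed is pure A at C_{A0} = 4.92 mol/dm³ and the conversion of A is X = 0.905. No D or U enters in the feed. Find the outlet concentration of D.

Exit C_A = C_{A0}(1−X) = 4.92×0.0950 = 0.4674 mol/dm³.
In a CSTR the entire volume is at exit conditions, so r_D = 0.0690×0.4674^2 = 0.01507 and r_U = 0.0819×0.4674 = 0.03828.
Fraction of consumed A going to D: r_D/(r_D+r_U) = 0.2825.
C_D = 0.2825·C_{A0}·X = 0.2825×4.92×0.905 = 1.26 mol/dm³.

1.26 mol/dm³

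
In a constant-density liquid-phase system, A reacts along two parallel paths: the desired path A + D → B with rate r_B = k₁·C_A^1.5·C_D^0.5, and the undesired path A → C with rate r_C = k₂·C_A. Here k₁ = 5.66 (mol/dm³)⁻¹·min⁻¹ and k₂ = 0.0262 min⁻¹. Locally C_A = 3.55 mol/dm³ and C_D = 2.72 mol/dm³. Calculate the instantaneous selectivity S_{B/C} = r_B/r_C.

671

S_{B/C} = r_B/r_C = (k₁·C_A^1.5·C_D^0.5)/(k₂·C_A) = (k₁/k₂)·C_A^0.5·C_D^0.5.
= (5.66×3.550^1.5×2.720^0.5) / (0.0262×3.550) = 62.44/0.09301 = 671.
Since the desired path is higher order in A, keeping C_A high (PFR or concentrated feed) favours B.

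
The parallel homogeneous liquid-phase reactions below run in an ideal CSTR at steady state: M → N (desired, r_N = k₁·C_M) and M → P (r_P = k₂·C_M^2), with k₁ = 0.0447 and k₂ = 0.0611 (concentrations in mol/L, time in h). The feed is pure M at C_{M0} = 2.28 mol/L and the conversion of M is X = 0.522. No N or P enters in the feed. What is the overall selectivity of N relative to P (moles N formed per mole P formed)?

Exit C_M = C_{M0}(1−X) = 2.28×0.478 = 1.090 mol/L.
A CSTR operates uniformly at the exit composition, giving r_N = 0.04872 and r_P = 0.07257 (each k·C_M^n at C_M = 1.090).
Overall selectivity = C_N/C_P = r_Nτ/(r_Pτ) = r_N/r_P = 0.671.

0.671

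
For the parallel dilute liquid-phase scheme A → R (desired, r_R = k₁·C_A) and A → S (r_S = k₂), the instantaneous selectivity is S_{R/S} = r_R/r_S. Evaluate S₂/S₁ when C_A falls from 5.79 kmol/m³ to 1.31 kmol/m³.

S_{R/S} = (k₁/k₂)·C_A, so S₂/S₁ = (C_{A,2}/C_{A,1}).
= 1.31/5.79 = 0.226.

0.226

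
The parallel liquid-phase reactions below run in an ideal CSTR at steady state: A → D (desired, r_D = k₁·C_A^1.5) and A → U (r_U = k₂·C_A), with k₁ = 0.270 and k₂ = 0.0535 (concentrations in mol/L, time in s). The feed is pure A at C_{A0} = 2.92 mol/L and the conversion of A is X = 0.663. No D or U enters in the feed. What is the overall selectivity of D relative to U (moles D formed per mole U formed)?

5.01

Exit C_A = C_{A0}(1−X) = 2.92×0.337 = 0.9840 mol/L.
In a CSTR the entire volume is at exit conditions, so r_D = 0.270×0.9840^1.5 = 0.2636 and r_U = 0.0535×0.9840 = 0.05265.
Overall selectivity = C_D/C_U = r_Dτ/(r_Uτ) = r_D/r_U = 5.01.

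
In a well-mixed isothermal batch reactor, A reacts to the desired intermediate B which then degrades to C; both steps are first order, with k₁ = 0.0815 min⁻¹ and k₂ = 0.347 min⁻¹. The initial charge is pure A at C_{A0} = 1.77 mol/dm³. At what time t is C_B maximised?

The intermediate peaks when r₁ = r₂, i.e. k₁e^(−k₁t) = k₂e^(−k₂t), giving t_opt = ln(k₂/k₁)/(k₂−k₁).
= ln(0.347/0.0815)/(0.347−0.0815) = ln(4.258)/0.2655 = 1.449/0.2655 = 5.46 min.

5.46 min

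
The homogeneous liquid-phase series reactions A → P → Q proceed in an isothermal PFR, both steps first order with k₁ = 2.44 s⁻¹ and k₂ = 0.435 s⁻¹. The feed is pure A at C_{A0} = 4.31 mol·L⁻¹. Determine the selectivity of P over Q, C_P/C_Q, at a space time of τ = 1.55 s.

The intermediate concentration in a first-order A→B→C sequence is C_P = k₁C_{A0}(e^(−k₁τ) − e^(−k₂τ))/(k₂−k₁).
e^(−k₁τ) = e^(−2.44×1.55) = e^(−3.782) = 0.02278; e^(−k₂τ) = e^(−0.6743) = 0.5095.
C_P = 2.44×4.31/(0.435−2.44) × (0.02278−0.5095) = (-5.245)×(-0.4868) = 2.553 mol·L⁻¹.
C_A = C_{A0}e^(−k₁τ) = 0.09817 mol·L⁻¹, so C_Q = C_{A0}−C_A−C_P = 1.659 mol·L⁻¹; C_P/C_Q = 1.54.

1.54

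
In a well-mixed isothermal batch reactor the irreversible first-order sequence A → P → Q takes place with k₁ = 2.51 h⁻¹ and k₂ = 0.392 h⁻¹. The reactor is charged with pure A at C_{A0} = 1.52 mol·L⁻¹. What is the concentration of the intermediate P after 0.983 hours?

For first-order series with pure A initially, C_P(t) = k₁C_{A0}/(k₂−k₁)·(e^(−k₁t) − e^(−k₂t)).
e^(−k₁t) = e^(−2.51×0.983) = e^(−2.467) = 0.08481; e^(−k₂t) = e^(−0.3853) = 0.6802.
C_P = 2.51×1.52/(0.392−2.51) × (0.08481−0.6802) = (-1.801)×(-0.5954) = 1.073 mol·L⁻¹.

1.07 mol·L⁻¹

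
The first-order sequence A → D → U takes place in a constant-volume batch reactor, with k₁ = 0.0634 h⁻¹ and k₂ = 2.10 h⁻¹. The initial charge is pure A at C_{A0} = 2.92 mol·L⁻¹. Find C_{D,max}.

0.0791 mol·L⁻¹

Evaluating C_D at t_opt = ln(k₂/k₁)/(k₂−k₁) gives C_{D,max}/C_{A0} = (k₁/k₂)^[k₂/(k₂−k₁)].
= (0.0634/2.10)^(2.10/(2.10−0.0634)) = (0.03019)^(1.031) = 0.02707.
C_{D,max} = 0.02707×2.92 = 0.0791 mol·L⁻¹.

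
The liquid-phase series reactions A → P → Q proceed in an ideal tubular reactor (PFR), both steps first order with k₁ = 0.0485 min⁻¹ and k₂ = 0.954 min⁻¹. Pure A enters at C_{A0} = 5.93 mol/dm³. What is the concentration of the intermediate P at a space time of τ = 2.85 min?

Solving the coupled first-order balances gives C_P(τ) = [k₁/(k₂−k₁)]·C_{A0}·(e^(−k₁τ) − e^(−k₂τ)).
e^(−k₁τ) = e^(−0.0485×2.85) = e^(−0.1382) = 0.8709; e^(−k₂τ) = e^(−2.719) = 0.06595.
C_P = 0.0485×5.93/(0.954−0.0485) × (0.8709−0.06595) = 0.3176×0.8050 = 0.2557 mol/dm³.

0.256 mol/dm³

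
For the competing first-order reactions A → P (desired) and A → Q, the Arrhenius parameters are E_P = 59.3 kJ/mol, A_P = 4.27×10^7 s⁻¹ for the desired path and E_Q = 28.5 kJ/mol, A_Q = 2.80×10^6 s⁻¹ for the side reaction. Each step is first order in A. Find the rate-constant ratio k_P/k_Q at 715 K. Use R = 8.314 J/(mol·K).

0.0857

Since both paths have the same order in A, the concentration cancels and S_{P/Q} = k_P/k_Q = (A_P/A_Q)·exp[(E_Q−E_P)/(RT)].
(E_Q−E_P)/(RT) = (28.5−59.3)×10³/(8.314×715) = -30800/5945 = -5.181.
k_P/k_Q = (4.27×10^7/2.80×10^6)·exp(-5.181) = 15.25 × 0.005621 = 0.0857.
Since E_P > E_Q, raising the temperature improves selectivity toward P.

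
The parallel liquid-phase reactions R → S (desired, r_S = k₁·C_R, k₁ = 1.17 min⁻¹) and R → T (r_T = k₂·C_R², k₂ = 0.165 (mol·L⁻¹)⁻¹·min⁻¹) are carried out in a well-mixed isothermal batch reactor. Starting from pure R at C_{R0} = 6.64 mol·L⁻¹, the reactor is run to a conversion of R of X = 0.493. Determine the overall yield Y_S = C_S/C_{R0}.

C_R = C_{R0}(1−X) = 3.366 mol·L⁻¹.
Along a PFR/batch, dC_S/dC_R = −r_S/(r_S+r_T) = −k₁/(k₁+k₂·C_R).
Integrating from C_{R0} to C_R: C_S = (1.17/0.165)·ln[(1.17+0.165·6.64)/(1.17+0.165·3.37)] = 7.091·ln(2.266/1.725) = 1.931 mol·L⁻¹.
Y_S = C_S/C_{R0} = 1.931/6.64 = 0.291.

0.291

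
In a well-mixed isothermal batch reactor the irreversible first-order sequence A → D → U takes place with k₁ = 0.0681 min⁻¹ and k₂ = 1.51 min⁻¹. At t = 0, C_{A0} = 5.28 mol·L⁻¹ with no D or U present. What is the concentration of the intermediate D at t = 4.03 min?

For first-order series with pure A initially, C_D(t) = k₁C_{A0}/(k₂−k₁)·(e^(−k₁t) − e^(−k₂t)).
e^(−k₁t) = e^(−0.0681×4.03) = e^(−0.2744) = 0.7600; e^(−k₂t) = e^(−6.085) = 0.002276.
C_D = 0.0681×5.28/(1.51−0.0681) × (0.7600−0.002276) = 0.2494×0.7577 = 0.1890 mol·L⁻¹.

0.189 mol·L⁻¹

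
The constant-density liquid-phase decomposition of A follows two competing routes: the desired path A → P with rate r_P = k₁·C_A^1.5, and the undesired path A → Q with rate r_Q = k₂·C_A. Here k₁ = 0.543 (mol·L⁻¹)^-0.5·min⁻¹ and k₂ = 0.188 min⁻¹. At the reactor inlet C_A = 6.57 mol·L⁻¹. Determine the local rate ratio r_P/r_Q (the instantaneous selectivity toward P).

S_{P/Q} = r_P/r_Q = (k₁·C_A^1.5)/(k₂·C_A) = (k₁/k₂)·C_A^0.5.
= (0.543×6.570^1.5) / (0.188×6.570) = 9.144/1.235 = 7.40.
Since the desired path is higher order in A, keeping C_A high (PFR or concentrated feed) favours P.

7.40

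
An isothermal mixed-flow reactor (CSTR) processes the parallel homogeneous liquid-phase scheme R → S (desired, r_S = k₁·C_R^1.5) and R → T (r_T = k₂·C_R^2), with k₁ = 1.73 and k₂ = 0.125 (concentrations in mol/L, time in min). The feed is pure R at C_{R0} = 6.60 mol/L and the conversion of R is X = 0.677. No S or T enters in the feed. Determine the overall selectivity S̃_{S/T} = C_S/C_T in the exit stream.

9.48

Exit C_R = C_{R0}(1−X) = 6.60×0.323 = 2.132 mol/L.
A CSTR operates uniformly at the exit composition, giving r_S = 5.385 and r_T = 0.5681 (each k·C_R^n at C_R = 2.132).
Overall selectivity = C_S/C_T = r_Sτ/(r_Tτ) = r_S/r_T = 9.48.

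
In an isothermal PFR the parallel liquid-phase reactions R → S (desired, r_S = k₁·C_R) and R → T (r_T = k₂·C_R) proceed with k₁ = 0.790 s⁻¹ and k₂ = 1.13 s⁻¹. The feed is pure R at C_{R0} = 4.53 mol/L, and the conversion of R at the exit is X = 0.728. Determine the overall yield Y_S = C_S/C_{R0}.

C_R = C_{R0}(1−X) = 1.232 mol/L.
Both paths are first order in R, so the instantaneous fraction to S is constant: dC_S/d(−C_R) = k₁/(k₁+k₂) = 0.4115.
C_S = 0.4115·(C_{R0}−C_R) = 0.4115×3.298 = 1.36 mol/L.
Y_S = C_S/C_{R0} = 1.357/4.53 = 0.300.

0.300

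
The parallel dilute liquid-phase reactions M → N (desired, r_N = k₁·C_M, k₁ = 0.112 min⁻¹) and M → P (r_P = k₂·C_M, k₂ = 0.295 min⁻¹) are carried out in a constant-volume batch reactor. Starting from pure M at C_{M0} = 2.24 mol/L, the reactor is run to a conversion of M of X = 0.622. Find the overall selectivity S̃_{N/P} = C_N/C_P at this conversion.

C_M = C_{M0}(1−X) = 0.8467 mol/L.
Both paths are first order in M, so the instantaneous fraction to N is constant: dC_N/d(−C_M) = k₁/(k₁+k₂) = 0.2752.
C_N = 0.2752·(C_{M0}−C_M) = 0.2752×1.393 = 0.383 mol/L.
C_P = (C_{M0}−C_M)−C_N = 1.010 mol/L; S̃_{N/P} = 0.3834/1.010 = 0.380.

0.380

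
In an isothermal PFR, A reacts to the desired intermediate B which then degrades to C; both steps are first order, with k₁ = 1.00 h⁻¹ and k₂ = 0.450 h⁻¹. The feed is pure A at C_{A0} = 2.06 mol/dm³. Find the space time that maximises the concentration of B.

1.45 h

The intermediate peaks when r₁ = r₂, i.e. k₁e^(−k₁τ) = k₂e^(−k₂τ), giving τ_opt = ln(k₂/k₁)/(k₂−k₁).
= ln(0.450/1.00)/(0.450−1.00) = ln(0.4500)/-0.5500 = -0.7985/-0.5500 = 1.45 h.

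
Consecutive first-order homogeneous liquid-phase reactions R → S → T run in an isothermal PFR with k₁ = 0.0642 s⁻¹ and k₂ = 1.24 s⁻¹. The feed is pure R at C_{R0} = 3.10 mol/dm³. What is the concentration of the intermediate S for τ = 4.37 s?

0.127 mol/dm³

Solving the coupled first-order balances gives C_S(τ) = [k₁/(k₂−k₁)]·C_{R0}·(e^(−k₁τ) − e^(−k₂τ)).
e^(−k₁τ) = e^(−0.0642×4.37) = e^(−0.2806) = 0.7554; e^(−k₂τ) = e^(−5.419) = 0.004432.
C_S = 0.0642×3.10/(1.24−0.0642) × (0.7554−0.004432) = 0.1693×0.7509 = 0.1271 mol/dm³.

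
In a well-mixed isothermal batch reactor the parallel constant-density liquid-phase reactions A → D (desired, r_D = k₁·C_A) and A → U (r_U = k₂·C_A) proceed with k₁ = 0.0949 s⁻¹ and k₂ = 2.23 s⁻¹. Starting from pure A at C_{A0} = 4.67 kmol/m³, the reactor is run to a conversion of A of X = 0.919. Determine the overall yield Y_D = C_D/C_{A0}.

C_A = C_{A0}(1−X) = 0.3783 kmol/m³.
Both paths are first order in A, so the instantaneous fraction to D is constant: dC_D/d(−C_A) = k₁/(k₁+k₂) = 0.04082.
C_D = 0.04082·(C_{A0}−C_A) = 0.04082×4.292 = 0.175 kmol/m³.
Y_D = C_D/C_{A0} = 0.1752/4.67 = 0.0375.

0.0375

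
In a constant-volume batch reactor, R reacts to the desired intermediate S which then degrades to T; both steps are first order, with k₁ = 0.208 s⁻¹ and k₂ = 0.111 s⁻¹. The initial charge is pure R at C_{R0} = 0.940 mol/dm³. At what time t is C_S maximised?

For first-order series the maximum of C_S occurs at t_opt = ln(k₂/k₁)/(k₂−k₁).
= ln(0.111/0.208)/(0.111−0.208) = ln(0.5337)/-0.09700 = -0.6280/-0.09700 = 6.47 s.

6.47 s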